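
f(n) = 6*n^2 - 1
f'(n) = 12*n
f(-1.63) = 14.94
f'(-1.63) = -19.56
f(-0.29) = -0.50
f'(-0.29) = -3.48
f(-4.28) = 108.91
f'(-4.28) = -51.36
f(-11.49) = 791.12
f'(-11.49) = -137.88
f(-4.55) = 123.22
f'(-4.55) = -54.60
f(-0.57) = 0.95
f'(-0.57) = -6.84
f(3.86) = 88.40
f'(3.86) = 46.32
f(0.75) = 2.38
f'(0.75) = 9.00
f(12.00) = 863.00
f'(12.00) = 144.00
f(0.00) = -1.00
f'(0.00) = 0.00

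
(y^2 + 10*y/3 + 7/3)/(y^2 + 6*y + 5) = (y + 7/3)/(y + 5)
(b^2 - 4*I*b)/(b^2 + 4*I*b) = (b - 4*I)/(b + 4*I)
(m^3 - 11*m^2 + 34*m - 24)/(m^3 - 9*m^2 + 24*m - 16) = (m - 6)/(m - 4)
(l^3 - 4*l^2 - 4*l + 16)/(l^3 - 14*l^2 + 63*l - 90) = (l^3 - 4*l^2 - 4*l + 16)/(l^3 - 14*l^2 + 63*l - 90)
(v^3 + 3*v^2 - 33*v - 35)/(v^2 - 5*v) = v + 8 + 7/v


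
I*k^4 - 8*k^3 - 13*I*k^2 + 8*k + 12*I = (k - 1)*(k + 2*I)*(k + 6*I)*(I*k + I)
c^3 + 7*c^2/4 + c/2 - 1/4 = (c - 1/4)*(c + 1)^2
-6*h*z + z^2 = z*(-6*h + z)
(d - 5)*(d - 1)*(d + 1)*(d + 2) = d^4 - 3*d^3 - 11*d^2 + 3*d + 10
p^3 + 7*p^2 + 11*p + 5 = (p + 1)^2*(p + 5)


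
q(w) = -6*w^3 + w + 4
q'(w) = 1 - 18*w^2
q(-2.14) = 60.66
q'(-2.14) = -81.43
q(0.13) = 4.12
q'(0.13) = 0.70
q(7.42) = -2439.69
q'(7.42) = -990.02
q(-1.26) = 14.74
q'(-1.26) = -27.58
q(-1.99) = 49.29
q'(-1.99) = -70.28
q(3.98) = -370.29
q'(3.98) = -284.13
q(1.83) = -30.94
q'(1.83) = -59.28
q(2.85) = -132.04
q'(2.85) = -145.20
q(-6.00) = 1294.00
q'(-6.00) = -647.00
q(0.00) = 4.00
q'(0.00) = 1.00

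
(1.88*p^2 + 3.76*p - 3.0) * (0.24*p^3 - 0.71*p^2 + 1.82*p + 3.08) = 0.4512*p^5 - 0.4324*p^4 + 0.0320000000000005*p^3 + 14.7636*p^2 + 6.1208*p - 9.24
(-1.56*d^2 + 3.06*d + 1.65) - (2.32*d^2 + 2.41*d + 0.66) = -3.88*d^2 + 0.65*d + 0.99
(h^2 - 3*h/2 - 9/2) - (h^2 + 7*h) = -17*h/2 - 9/2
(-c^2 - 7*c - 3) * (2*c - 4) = -2*c^3 - 10*c^2 + 22*c + 12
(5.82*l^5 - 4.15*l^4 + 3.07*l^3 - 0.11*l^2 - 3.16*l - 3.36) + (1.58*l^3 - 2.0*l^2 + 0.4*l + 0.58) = 5.82*l^5 - 4.15*l^4 + 4.65*l^3 - 2.11*l^2 - 2.76*l - 2.78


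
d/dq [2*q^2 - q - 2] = 4*q - 1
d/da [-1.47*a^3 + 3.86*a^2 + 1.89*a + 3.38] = -4.41*a^2 + 7.72*a + 1.89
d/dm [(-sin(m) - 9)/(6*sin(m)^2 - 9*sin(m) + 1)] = (6*sin(m)^2 + 108*sin(m) - 82)*cos(m)/(6*sin(m)^2 - 9*sin(m) + 1)^2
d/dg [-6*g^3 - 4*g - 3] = -18*g^2 - 4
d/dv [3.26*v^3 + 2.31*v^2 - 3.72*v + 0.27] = 9.78*v^2 + 4.62*v - 3.72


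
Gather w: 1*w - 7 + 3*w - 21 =4*w - 28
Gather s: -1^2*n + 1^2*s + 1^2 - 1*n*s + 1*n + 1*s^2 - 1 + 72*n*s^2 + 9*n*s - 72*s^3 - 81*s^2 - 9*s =-72*s^3 + s^2*(72*n - 80) + s*(8*n - 8)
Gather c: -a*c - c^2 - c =-c^2 + c*(-a - 1)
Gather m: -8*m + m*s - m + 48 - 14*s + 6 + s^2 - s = m*(s - 9) + s^2 - 15*s + 54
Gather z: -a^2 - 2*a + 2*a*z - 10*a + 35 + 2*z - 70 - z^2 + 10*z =-a^2 - 12*a - z^2 + z*(2*a + 12) - 35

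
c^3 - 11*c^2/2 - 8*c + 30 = (c - 6)*(c - 2)*(c + 5/2)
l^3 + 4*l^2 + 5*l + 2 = (l + 1)^2*(l + 2)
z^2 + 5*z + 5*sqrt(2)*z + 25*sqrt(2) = (z + 5)*(z + 5*sqrt(2))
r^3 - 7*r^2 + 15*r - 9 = (r - 3)^2*(r - 1)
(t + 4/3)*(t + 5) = t^2 + 19*t/3 + 20/3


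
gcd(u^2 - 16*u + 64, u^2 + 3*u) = 1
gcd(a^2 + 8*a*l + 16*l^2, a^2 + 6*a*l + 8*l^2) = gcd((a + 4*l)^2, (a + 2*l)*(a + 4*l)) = a + 4*l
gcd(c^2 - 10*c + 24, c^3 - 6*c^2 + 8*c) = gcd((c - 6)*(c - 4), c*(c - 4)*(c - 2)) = c - 4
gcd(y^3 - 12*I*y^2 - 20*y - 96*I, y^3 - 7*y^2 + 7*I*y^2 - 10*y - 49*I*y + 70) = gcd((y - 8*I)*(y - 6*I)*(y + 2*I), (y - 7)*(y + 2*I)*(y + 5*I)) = y + 2*I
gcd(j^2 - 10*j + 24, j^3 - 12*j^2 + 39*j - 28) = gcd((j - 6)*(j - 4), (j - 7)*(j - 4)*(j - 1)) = j - 4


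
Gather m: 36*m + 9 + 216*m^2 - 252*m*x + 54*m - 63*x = 216*m^2 + m*(90 - 252*x) - 63*x + 9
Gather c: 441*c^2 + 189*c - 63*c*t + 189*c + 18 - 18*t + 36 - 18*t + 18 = 441*c^2 + c*(378 - 63*t) - 36*t + 72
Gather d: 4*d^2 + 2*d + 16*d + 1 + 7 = 4*d^2 + 18*d + 8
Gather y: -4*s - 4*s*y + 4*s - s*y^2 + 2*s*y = -s*y^2 - 2*s*y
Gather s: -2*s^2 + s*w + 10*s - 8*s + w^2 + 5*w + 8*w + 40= -2*s^2 + s*(w + 2) + w^2 + 13*w + 40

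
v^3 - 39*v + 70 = (v - 5)*(v - 2)*(v + 7)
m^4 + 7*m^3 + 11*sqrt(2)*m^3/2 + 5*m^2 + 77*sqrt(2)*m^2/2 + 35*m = m*(m + 7)*(m + sqrt(2)/2)*(m + 5*sqrt(2))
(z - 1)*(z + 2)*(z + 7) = z^3 + 8*z^2 + 5*z - 14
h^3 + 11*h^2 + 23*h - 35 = (h - 1)*(h + 5)*(h + 7)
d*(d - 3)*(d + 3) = d^3 - 9*d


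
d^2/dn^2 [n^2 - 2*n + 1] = 2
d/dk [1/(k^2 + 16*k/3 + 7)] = 6*(-3*k - 8)/(3*k^2 + 16*k + 21)^2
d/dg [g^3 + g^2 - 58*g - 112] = 3*g^2 + 2*g - 58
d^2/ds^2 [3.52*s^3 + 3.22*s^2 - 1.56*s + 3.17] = 21.12*s + 6.44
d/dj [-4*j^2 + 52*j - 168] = 52 - 8*j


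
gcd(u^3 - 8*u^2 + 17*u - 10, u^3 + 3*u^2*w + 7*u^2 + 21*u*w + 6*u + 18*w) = 1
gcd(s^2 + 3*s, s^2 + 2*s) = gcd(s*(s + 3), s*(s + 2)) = s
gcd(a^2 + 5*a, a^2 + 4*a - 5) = a + 5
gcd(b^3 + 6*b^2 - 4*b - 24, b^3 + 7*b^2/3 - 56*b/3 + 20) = b^2 + 4*b - 12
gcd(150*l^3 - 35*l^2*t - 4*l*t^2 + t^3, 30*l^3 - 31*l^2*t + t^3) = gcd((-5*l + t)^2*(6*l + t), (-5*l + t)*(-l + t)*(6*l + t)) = -30*l^2 + l*t + t^2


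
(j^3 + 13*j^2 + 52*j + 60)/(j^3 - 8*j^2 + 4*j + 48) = (j^2 + 11*j + 30)/(j^2 - 10*j + 24)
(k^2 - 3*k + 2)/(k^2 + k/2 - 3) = 2*(k^2 - 3*k + 2)/(2*k^2 + k - 6)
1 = 1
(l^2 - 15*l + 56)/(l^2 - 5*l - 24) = (l - 7)/(l + 3)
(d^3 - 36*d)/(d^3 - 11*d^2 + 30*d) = (d + 6)/(d - 5)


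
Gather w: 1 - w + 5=6 - w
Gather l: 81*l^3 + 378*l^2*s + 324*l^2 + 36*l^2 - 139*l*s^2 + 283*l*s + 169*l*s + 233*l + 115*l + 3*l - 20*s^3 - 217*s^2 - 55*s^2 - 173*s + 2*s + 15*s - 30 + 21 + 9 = 81*l^3 + l^2*(378*s + 360) + l*(-139*s^2 + 452*s + 351) - 20*s^3 - 272*s^2 - 156*s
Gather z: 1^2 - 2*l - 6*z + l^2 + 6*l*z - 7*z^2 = l^2 - 2*l - 7*z^2 + z*(6*l - 6) + 1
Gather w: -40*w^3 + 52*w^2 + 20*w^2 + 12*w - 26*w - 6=-40*w^3 + 72*w^2 - 14*w - 6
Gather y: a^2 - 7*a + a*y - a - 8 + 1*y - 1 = a^2 - 8*a + y*(a + 1) - 9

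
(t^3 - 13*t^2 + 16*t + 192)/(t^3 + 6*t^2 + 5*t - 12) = (t^2 - 16*t + 64)/(t^2 + 3*t - 4)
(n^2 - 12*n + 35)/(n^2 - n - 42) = (n - 5)/(n + 6)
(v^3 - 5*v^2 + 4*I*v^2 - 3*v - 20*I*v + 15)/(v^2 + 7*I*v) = (v^3 + v^2*(-5 + 4*I) - v*(3 + 20*I) + 15)/(v*(v + 7*I))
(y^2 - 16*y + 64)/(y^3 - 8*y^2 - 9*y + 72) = (y - 8)/(y^2 - 9)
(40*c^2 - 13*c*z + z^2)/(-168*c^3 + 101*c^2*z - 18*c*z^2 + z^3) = (-5*c + z)/(21*c^2 - 10*c*z + z^2)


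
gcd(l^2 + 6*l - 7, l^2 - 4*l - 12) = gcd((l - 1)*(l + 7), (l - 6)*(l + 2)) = 1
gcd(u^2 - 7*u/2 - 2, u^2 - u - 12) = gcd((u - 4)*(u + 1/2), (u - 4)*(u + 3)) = u - 4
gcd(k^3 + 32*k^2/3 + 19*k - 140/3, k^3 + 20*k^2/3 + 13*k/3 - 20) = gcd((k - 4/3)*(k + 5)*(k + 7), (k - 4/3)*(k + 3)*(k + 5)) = k^2 + 11*k/3 - 20/3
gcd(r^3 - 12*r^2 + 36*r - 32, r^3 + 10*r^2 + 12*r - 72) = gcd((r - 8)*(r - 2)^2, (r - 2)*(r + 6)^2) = r - 2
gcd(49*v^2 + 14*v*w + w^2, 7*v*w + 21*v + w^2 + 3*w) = 7*v + w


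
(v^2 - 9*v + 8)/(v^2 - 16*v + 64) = (v - 1)/(v - 8)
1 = 1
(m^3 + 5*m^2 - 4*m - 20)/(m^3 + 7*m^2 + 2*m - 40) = (m + 2)/(m + 4)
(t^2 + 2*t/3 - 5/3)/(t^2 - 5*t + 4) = (t + 5/3)/(t - 4)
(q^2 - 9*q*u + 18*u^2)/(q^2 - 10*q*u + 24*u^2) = (q - 3*u)/(q - 4*u)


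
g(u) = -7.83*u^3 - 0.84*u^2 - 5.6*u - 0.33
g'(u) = -23.49*u^2 - 1.68*u - 5.6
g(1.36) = -29.20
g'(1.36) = -51.33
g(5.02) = -1040.15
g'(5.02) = -605.99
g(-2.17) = 87.88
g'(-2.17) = -112.57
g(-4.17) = 576.18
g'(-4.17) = -407.06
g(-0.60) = 4.42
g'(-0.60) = -13.05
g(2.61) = -159.88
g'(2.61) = -170.00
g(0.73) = -7.91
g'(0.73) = -19.34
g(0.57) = -5.24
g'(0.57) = -14.19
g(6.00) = -1755.45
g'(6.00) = -861.32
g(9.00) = -5826.84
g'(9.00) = -1923.41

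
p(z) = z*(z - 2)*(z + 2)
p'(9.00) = 239.00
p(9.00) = 693.00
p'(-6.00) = 104.00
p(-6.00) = -192.00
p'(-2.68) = 17.55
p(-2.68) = -8.53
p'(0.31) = -3.71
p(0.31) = -1.21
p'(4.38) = 53.55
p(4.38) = 66.51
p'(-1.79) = 5.61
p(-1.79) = 1.42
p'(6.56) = 125.10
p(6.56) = 256.06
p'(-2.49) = 14.60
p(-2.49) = -5.48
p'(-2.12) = 9.48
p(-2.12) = -1.05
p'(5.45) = 85.11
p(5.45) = 140.08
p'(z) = z*(z - 2) + z*(z + 2) + (z - 2)*(z + 2)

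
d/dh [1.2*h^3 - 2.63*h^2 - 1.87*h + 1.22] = 3.6*h^2 - 5.26*h - 1.87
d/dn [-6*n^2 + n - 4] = 1 - 12*n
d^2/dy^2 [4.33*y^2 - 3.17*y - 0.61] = 8.66000000000000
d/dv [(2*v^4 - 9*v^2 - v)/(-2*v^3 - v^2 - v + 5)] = (-v*(6*v^2 + 2*v + 1)*(-2*v^3 + 9*v + 1) + (-8*v^3 + 18*v + 1)*(2*v^3 + v^2 + v - 5))/(2*v^3 + v^2 + v - 5)^2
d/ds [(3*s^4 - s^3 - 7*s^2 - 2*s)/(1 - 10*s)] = (-90*s^4 + 32*s^3 + 67*s^2 - 14*s - 2)/(100*s^2 - 20*s + 1)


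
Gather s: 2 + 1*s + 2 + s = 2*s + 4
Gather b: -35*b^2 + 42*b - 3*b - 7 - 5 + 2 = -35*b^2 + 39*b - 10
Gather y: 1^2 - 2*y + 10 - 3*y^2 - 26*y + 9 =-3*y^2 - 28*y + 20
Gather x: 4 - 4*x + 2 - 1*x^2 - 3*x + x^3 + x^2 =x^3 - 7*x + 6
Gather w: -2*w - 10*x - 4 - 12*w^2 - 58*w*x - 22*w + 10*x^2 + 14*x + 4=-12*w^2 + w*(-58*x - 24) + 10*x^2 + 4*x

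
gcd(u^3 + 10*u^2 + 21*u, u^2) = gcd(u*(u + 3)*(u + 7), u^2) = u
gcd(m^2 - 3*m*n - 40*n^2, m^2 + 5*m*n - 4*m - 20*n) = m + 5*n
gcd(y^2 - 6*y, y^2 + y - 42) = y - 6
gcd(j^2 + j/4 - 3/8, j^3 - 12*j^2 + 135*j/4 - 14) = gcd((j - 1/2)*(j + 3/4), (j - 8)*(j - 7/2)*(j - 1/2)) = j - 1/2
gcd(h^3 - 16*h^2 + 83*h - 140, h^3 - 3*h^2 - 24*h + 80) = h - 4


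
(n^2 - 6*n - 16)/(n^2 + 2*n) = (n - 8)/n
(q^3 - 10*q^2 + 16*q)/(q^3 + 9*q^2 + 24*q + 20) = q*(q^2 - 10*q + 16)/(q^3 + 9*q^2 + 24*q + 20)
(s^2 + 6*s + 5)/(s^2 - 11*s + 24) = (s^2 + 6*s + 5)/(s^2 - 11*s + 24)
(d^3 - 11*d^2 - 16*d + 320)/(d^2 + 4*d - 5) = (d^2 - 16*d + 64)/(d - 1)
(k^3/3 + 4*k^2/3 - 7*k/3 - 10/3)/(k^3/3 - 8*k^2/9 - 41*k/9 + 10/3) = 3*(k^3 + 4*k^2 - 7*k - 10)/(3*k^3 - 8*k^2 - 41*k + 30)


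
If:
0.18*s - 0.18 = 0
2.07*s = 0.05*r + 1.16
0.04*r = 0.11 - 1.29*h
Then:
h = -0.48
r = 18.20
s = 1.00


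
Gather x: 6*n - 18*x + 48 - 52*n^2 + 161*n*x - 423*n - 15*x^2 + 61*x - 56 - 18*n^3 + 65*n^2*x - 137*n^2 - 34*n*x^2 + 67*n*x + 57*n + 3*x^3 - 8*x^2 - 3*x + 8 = -18*n^3 - 189*n^2 - 360*n + 3*x^3 + x^2*(-34*n - 23) + x*(65*n^2 + 228*n + 40)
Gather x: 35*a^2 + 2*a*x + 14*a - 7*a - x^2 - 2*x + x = 35*a^2 + 7*a - x^2 + x*(2*a - 1)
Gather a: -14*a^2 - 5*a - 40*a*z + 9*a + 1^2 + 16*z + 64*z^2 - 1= -14*a^2 + a*(4 - 40*z) + 64*z^2 + 16*z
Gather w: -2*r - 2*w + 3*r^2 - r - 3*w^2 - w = 3*r^2 - 3*r - 3*w^2 - 3*w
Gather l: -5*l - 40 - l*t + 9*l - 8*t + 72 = l*(4 - t) - 8*t + 32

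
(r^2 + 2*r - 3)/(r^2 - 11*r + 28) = (r^2 + 2*r - 3)/(r^2 - 11*r + 28)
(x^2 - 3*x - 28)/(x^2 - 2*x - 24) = (x - 7)/(x - 6)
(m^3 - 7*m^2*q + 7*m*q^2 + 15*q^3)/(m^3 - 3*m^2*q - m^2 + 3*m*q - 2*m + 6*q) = (m^2 - 4*m*q - 5*q^2)/(m^2 - m - 2)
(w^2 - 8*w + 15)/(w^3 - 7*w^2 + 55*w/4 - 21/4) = 4*(w - 5)/(4*w^2 - 16*w + 7)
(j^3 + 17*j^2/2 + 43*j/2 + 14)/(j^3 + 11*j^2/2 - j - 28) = (j + 1)/(j - 2)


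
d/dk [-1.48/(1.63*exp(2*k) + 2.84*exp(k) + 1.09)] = (4.8248*exp(k) + 4.2032)*exp(k)/(1.63*exp(2*k) + 2.84*exp(k) + 1.09)^2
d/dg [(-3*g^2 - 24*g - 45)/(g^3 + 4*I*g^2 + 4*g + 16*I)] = (3*g^4 + 48*g^3 + g^2*(123 + 96*I) + 264*I*g + 180 - 384*I)/(g^6 + 8*I*g^5 - 8*g^4 + 64*I*g^3 - 112*g^2 + 128*I*g - 256)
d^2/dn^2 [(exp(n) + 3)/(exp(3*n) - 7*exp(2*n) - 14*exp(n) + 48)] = (4*exp(3*n) - 30*exp(2*n) + 36*exp(n) + 160)*exp(n)/(exp(6*n) - 30*exp(5*n) + 348*exp(4*n) - 1960*exp(3*n) + 5568*exp(2*n) - 7680*exp(n) + 4096)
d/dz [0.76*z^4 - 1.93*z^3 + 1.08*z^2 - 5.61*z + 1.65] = 3.04*z^3 - 5.79*z^2 + 2.16*z - 5.61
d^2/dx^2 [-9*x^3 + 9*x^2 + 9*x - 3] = 18 - 54*x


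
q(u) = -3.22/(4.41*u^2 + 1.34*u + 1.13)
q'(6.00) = 0.01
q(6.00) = -0.02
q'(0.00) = 3.38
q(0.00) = -2.85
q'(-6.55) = -0.01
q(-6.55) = -0.02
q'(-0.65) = -3.14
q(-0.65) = -1.52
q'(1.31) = 0.38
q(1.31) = -0.31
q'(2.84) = 0.05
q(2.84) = -0.08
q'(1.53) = 0.26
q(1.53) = -0.24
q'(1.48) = 0.28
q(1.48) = -0.25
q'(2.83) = 0.05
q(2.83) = -0.08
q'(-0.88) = -1.83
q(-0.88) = -0.96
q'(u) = -3.22*(-8.82*u - 1.34)/(4.41*u^2 + 1.34*u + 1.13)^2 = (28.4004*u + 4.3148)/(4.41*u^2 + 1.34*u + 1.13)^2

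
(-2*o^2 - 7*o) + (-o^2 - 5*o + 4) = -3*o^2 - 12*o + 4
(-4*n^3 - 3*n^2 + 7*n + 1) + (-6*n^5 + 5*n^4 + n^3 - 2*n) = -6*n^5 + 5*n^4 - 3*n^3 - 3*n^2 + 5*n + 1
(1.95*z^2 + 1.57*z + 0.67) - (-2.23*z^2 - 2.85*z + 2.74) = 4.18*z^2 + 4.42*z - 2.07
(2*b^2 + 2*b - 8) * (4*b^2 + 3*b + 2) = 8*b^4 + 14*b^3 - 22*b^2 - 20*b - 16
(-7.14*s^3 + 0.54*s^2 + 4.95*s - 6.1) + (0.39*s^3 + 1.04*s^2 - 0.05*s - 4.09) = -6.75*s^3 + 1.58*s^2 + 4.9*s - 10.19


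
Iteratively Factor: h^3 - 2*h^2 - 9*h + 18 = (h - 3)*(h^2 + h - 6) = (h - 3)*(h - 2)*(h + 3)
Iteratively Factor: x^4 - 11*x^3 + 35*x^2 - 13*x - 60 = (x - 5)*(x^3 - 6*x^2 + 5*x + 12) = (x - 5)*(x - 3)*(x^2 - 3*x - 4) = (x - 5)*(x - 3)*(x + 1)*(x - 4)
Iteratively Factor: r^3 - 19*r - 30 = (r + 3)*(r^2 - 3*r - 10) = (r + 2)*(r + 3)*(r - 5)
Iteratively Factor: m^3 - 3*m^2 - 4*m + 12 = (m + 2)*(m^2 - 5*m + 6) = (m - 3)*(m + 2)*(m - 2)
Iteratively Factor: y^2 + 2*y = (y + 2)*(y)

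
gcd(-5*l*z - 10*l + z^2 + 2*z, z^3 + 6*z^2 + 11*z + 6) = z + 2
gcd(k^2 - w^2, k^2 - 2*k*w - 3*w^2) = k + w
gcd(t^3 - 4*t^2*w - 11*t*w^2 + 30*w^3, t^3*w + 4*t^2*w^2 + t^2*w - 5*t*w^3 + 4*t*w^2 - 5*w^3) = 1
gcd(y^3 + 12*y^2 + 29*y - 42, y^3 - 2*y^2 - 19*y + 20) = y - 1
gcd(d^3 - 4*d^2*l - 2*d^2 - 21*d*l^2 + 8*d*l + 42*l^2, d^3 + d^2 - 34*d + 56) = d - 2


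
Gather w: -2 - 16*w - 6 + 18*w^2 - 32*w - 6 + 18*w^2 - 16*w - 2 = 36*w^2 - 64*w - 16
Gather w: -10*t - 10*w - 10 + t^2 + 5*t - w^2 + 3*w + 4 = t^2 - 5*t - w^2 - 7*w - 6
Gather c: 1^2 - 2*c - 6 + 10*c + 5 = 8*c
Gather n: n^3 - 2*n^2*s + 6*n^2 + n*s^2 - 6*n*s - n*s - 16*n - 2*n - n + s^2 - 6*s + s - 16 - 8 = n^3 + n^2*(6 - 2*s) + n*(s^2 - 7*s - 19) + s^2 - 5*s - 24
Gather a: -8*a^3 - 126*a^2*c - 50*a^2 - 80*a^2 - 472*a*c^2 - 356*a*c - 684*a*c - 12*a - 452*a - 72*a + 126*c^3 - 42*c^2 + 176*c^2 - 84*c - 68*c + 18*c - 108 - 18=-8*a^3 + a^2*(-126*c - 130) + a*(-472*c^2 - 1040*c - 536) + 126*c^3 + 134*c^2 - 134*c - 126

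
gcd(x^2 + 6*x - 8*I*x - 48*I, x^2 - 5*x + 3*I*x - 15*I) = 1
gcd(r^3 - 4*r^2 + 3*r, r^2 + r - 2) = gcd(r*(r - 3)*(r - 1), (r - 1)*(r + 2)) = r - 1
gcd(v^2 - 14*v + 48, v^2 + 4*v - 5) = 1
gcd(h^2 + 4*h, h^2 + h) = h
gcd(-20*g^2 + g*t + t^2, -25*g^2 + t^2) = 5*g + t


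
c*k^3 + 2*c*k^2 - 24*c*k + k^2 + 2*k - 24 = (k - 4)*(k + 6)*(c*k + 1)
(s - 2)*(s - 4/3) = s^2 - 10*s/3 + 8/3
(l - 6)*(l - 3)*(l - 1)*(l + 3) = l^4 - 7*l^3 - 3*l^2 + 63*l - 54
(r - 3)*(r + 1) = r^2 - 2*r - 3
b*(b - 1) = b^2 - b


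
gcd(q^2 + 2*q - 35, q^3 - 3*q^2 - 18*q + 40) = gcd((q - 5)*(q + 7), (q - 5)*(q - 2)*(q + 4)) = q - 5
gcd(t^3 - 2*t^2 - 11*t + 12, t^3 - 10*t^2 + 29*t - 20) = t^2 - 5*t + 4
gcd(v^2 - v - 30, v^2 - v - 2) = 1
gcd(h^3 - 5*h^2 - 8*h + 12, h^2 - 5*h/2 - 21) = h - 6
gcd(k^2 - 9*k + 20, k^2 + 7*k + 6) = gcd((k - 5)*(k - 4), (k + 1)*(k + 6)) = 1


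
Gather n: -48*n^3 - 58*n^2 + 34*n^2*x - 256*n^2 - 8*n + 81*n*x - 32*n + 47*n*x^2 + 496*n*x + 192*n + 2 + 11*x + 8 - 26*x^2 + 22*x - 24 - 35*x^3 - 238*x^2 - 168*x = -48*n^3 + n^2*(34*x - 314) + n*(47*x^2 + 577*x + 152) - 35*x^3 - 264*x^2 - 135*x - 14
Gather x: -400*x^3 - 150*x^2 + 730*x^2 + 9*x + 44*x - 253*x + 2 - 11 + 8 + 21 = -400*x^3 + 580*x^2 - 200*x + 20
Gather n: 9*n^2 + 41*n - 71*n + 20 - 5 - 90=9*n^2 - 30*n - 75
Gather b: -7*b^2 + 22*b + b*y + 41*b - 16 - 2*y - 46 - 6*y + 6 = -7*b^2 + b*(y + 63) - 8*y - 56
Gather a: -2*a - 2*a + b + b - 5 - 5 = -4*a + 2*b - 10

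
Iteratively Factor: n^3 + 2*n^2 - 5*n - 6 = (n - 2)*(n^2 + 4*n + 3) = (n - 2)*(n + 1)*(n + 3)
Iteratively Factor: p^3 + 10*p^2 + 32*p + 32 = (p + 4)*(p^2 + 6*p + 8) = (p + 2)*(p + 4)*(p + 4)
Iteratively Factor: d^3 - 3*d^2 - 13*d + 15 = (d + 3)*(d^2 - 6*d + 5) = (d - 5)*(d + 3)*(d - 1)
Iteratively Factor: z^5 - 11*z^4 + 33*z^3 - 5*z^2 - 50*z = (z - 5)*(z^4 - 6*z^3 + 3*z^2 + 10*z) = z*(z - 5)*(z^3 - 6*z^2 + 3*z + 10) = z*(z - 5)*(z - 2)*(z^2 - 4*z - 5) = z*(z - 5)*(z - 2)*(z + 1)*(z - 5)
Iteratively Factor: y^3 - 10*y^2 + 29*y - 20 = (y - 5)*(y^2 - 5*y + 4) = (y - 5)*(y - 1)*(y - 4)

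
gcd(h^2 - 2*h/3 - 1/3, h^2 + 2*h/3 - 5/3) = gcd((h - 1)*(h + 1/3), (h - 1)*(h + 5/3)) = h - 1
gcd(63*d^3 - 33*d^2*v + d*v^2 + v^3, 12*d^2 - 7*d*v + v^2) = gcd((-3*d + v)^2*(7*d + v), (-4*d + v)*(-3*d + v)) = -3*d + v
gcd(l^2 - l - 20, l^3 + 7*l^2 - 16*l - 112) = l + 4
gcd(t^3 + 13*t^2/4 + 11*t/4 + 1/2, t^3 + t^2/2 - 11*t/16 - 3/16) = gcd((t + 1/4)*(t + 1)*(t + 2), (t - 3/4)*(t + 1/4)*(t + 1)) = t^2 + 5*t/4 + 1/4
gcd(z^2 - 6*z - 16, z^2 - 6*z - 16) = z^2 - 6*z - 16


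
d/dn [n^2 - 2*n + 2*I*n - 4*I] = 2*n - 2 + 2*I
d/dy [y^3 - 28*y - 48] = 3*y^2 - 28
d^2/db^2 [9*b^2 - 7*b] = 18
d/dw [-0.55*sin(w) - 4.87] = -0.55*cos(w)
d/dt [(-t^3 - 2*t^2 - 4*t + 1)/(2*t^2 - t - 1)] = (-2*t^4 + 2*t^3 + 13*t^2 + 5)/(4*t^4 - 4*t^3 - 3*t^2 + 2*t + 1)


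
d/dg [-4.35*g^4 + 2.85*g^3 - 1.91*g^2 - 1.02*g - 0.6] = -17.4*g^3 + 8.55*g^2 - 3.82*g - 1.02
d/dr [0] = 0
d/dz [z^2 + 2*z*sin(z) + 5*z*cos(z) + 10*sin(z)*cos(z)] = -5*z*sin(z) + 2*z*cos(z) + 2*z + 2*sin(z) + 5*cos(z) + 10*cos(2*z)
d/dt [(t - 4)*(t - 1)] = 2*t - 5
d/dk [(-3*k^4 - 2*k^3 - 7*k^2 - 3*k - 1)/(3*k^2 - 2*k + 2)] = (-18*k^5 + 12*k^4 - 16*k^3 + 11*k^2 - 22*k - 8)/(9*k^4 - 12*k^3 + 16*k^2 - 8*k + 4)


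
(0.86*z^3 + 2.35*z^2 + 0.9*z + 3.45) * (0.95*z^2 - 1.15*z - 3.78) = 0.817*z^5 + 1.2435*z^4 - 5.0983*z^3 - 6.6405*z^2 - 7.3695*z - 13.041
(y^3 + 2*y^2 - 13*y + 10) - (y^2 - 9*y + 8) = y^3 + y^2 - 4*y + 2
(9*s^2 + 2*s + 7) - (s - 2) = 9*s^2 + s + 9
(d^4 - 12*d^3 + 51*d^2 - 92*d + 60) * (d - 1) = d^5 - 13*d^4 + 63*d^3 - 143*d^2 + 152*d - 60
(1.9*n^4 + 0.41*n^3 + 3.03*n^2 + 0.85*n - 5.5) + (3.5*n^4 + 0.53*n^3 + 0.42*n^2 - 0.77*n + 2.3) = 5.4*n^4 + 0.94*n^3 + 3.45*n^2 + 0.08*n - 3.2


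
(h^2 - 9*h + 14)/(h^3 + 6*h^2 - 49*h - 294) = (h - 2)/(h^2 + 13*h + 42)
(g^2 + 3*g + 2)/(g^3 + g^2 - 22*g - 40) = (g + 1)/(g^2 - g - 20)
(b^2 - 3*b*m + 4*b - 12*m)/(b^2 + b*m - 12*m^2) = (b + 4)/(b + 4*m)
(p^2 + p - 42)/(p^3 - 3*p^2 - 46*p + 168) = 1/(p - 4)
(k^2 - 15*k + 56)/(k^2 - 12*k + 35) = (k - 8)/(k - 5)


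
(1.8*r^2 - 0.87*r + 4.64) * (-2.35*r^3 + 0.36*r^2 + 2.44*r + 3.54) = -4.23*r^5 + 2.6925*r^4 - 6.8252*r^3 + 5.9196*r^2 + 8.2418*r + 16.4256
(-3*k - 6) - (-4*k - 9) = k + 3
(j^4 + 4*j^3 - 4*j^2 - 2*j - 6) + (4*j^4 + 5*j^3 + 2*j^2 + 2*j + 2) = 5*j^4 + 9*j^3 - 2*j^2 - 4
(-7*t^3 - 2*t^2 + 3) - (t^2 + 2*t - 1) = -7*t^3 - 3*t^2 - 2*t + 4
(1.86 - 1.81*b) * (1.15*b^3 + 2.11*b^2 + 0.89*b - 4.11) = -2.0815*b^4 - 1.6801*b^3 + 2.3137*b^2 + 9.0945*b - 7.6446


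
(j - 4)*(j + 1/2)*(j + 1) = j^3 - 5*j^2/2 - 11*j/2 - 2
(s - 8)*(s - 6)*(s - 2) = s^3 - 16*s^2 + 76*s - 96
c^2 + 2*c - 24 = (c - 4)*(c + 6)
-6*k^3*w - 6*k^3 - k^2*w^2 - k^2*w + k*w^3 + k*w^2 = (-3*k + w)*(2*k + w)*(k*w + k)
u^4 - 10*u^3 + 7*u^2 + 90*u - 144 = (u - 8)*(u - 3)*(u - 2)*(u + 3)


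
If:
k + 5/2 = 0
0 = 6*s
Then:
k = -5/2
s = 0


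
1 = 1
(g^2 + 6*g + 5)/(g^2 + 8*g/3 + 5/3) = 3*(g + 5)/(3*g + 5)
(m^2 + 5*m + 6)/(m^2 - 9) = (m + 2)/(m - 3)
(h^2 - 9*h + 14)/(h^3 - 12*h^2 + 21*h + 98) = (h - 2)/(h^2 - 5*h - 14)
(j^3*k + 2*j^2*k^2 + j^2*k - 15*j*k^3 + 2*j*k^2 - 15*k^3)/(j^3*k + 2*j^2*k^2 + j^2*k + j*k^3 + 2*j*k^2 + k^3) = (j^2 + 2*j*k - 15*k^2)/(j^2 + 2*j*k + k^2)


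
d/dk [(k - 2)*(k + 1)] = 2*k - 1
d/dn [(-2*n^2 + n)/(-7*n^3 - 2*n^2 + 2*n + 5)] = (-14*n^4 + 14*n^3 - 2*n^2 - 20*n + 5)/(49*n^6 + 28*n^5 - 24*n^4 - 78*n^3 - 16*n^2 + 20*n + 25)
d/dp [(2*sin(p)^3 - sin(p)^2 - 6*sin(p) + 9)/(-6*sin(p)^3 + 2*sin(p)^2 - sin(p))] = (-2*sin(p)^4 - 76*sin(p)^3 + 175*sin(p)^2 - 36*sin(p) + 9)*cos(p)/((6*sin(p)^2 - 2*sin(p) + 1)^2*sin(p)^2)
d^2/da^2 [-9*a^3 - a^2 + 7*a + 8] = -54*a - 2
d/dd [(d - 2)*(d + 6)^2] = (d + 6)*(3*d + 2)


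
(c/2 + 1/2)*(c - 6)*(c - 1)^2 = c^4/2 - 7*c^3/2 + 5*c^2/2 + 7*c/2 - 3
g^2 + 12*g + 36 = (g + 6)^2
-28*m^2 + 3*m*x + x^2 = (-4*m + x)*(7*m + x)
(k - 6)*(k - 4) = k^2 - 10*k + 24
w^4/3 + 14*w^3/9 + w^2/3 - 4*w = w*(w/3 + 1)*(w - 4/3)*(w + 3)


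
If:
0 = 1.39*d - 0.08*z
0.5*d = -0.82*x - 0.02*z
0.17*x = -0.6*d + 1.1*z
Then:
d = 0.00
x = 0.00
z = 0.00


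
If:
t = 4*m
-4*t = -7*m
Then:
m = 0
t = 0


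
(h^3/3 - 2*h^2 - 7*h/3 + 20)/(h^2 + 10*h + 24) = (h^3 - 6*h^2 - 7*h + 60)/(3*(h^2 + 10*h + 24))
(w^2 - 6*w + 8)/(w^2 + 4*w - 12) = (w - 4)/(w + 6)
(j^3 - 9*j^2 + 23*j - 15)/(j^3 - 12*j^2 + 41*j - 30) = (j - 3)/(j - 6)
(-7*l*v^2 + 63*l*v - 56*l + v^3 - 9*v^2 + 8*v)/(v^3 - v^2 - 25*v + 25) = (-7*l*v + 56*l + v^2 - 8*v)/(v^2 - 25)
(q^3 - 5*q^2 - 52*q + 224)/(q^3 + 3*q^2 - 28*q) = (q - 8)/q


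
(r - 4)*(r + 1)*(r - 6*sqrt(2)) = r^3 - 6*sqrt(2)*r^2 - 3*r^2 - 4*r + 18*sqrt(2)*r + 24*sqrt(2)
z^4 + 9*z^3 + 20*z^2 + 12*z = z*(z + 1)*(z + 2)*(z + 6)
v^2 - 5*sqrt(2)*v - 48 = (v - 8*sqrt(2))*(v + 3*sqrt(2))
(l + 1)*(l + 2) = l^2 + 3*l + 2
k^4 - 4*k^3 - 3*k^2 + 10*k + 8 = (k - 4)*(k - 2)*(k + 1)^2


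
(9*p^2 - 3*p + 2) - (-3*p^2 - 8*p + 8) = 12*p^2 + 5*p - 6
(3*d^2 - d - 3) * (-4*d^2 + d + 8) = -12*d^4 + 7*d^3 + 35*d^2 - 11*d - 24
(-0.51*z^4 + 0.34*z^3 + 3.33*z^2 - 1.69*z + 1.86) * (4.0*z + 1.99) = -2.04*z^5 + 0.3451*z^4 + 13.9966*z^3 - 0.133299999999999*z^2 + 4.0769*z + 3.7014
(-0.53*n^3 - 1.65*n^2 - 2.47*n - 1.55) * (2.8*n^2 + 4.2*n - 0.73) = -1.484*n^5 - 6.846*n^4 - 13.4591*n^3 - 13.5095*n^2 - 4.7069*n + 1.1315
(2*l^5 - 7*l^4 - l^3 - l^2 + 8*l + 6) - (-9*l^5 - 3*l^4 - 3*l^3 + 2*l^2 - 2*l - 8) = 11*l^5 - 4*l^4 + 2*l^3 - 3*l^2 + 10*l + 14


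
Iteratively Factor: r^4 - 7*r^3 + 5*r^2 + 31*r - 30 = (r - 3)*(r^3 - 4*r^2 - 7*r + 10) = (r - 3)*(r - 1)*(r^2 - 3*r - 10) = (r - 3)*(r - 1)*(r + 2)*(r - 5)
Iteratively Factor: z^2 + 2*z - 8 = (z - 2)*(z + 4)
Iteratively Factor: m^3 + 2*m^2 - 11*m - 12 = (m - 3)*(m^2 + 5*m + 4) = (m - 3)*(m + 1)*(m + 4)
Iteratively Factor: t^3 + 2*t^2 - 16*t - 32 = (t - 4)*(t^2 + 6*t + 8) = (t - 4)*(t + 4)*(t + 2)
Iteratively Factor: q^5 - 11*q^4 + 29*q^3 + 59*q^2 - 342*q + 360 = (q - 2)*(q^4 - 9*q^3 + 11*q^2 + 81*q - 180) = (q - 3)*(q - 2)*(q^3 - 6*q^2 - 7*q + 60) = (q - 4)*(q - 3)*(q - 2)*(q^2 - 2*q - 15) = (q - 4)*(q - 3)*(q - 2)*(q + 3)*(q - 5)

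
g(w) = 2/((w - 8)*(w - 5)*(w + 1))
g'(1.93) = 0.01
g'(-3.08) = -0.01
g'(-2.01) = -0.03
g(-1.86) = -0.03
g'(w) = -2/((w - 8)*(w - 5)*(w + 1)^2) - 2/((w - 8)*(w - 5)^2*(w + 1)) - 2/((w - 8)^2*(w - 5)*(w + 1)) = 6*(-w^2 + 8*w - 9)/(w^6 - 24*w^5 + 198*w^4 - 568*w^3 - 231*w^2 + 2160*w + 1600)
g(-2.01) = -0.03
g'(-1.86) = -0.05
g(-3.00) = -0.01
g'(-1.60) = -0.10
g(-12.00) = 0.00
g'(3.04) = 0.02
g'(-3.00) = -0.00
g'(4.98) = 277.77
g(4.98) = 5.54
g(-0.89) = 0.35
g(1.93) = 0.04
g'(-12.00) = 0.00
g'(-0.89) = -3.06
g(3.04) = 0.05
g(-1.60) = -0.05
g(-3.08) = -0.01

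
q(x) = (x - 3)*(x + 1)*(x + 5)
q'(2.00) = 11.00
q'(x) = (x - 3)*(x + 1) + (x - 3)*(x + 5) + (x + 1)*(x + 5) = 3*x^2 + 6*x - 13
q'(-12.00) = 347.00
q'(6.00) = 131.00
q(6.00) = 231.00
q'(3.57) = 46.65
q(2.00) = -21.00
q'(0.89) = -5.28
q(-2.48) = 20.44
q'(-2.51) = -9.16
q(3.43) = 16.06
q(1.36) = -24.62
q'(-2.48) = -9.43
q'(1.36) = 0.71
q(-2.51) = 20.72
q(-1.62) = 9.68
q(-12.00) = -1155.00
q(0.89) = -23.49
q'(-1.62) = -14.85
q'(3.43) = 42.87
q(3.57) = 22.32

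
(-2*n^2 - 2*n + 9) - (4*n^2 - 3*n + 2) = -6*n^2 + n + 7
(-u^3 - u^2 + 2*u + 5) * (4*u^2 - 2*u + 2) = -4*u^5 - 2*u^4 + 8*u^3 + 14*u^2 - 6*u + 10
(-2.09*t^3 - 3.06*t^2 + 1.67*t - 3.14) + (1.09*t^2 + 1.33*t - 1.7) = -2.09*t^3 - 1.97*t^2 + 3.0*t - 4.84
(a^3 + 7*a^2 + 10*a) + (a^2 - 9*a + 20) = a^3 + 8*a^2 + a + 20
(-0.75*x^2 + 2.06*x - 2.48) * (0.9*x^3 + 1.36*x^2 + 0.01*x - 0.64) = -0.675*x^5 + 0.834*x^4 + 0.5621*x^3 - 2.8722*x^2 - 1.3432*x + 1.5872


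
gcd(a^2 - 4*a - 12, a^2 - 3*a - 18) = a - 6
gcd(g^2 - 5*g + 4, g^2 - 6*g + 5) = g - 1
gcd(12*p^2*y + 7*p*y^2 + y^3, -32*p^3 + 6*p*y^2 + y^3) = 4*p + y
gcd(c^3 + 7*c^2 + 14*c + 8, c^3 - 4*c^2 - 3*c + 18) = c + 2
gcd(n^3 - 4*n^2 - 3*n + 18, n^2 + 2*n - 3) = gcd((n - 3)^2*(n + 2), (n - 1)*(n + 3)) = 1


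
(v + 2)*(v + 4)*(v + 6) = v^3 + 12*v^2 + 44*v + 48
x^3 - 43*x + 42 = (x - 6)*(x - 1)*(x + 7)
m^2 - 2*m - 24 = (m - 6)*(m + 4)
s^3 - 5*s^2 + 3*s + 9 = (s - 3)^2*(s + 1)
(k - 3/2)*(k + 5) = k^2 + 7*k/2 - 15/2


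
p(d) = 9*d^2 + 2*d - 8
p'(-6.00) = -106.00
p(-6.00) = 304.00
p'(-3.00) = -52.00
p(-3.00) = 67.00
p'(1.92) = 36.56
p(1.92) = 29.02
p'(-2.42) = -41.56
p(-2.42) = 39.87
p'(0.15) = 4.70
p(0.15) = -7.50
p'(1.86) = 35.48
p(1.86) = 26.86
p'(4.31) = 79.58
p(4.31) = 167.80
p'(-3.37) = -58.66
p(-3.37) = 87.47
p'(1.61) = 30.98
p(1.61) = 18.55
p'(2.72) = 50.96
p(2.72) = 64.03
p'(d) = 18*d + 2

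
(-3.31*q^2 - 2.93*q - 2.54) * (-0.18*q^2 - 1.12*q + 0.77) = 0.5958*q^4 + 4.2346*q^3 + 1.1901*q^2 + 0.5887*q - 1.9558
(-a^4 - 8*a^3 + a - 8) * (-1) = a^4 + 8*a^3 - a + 8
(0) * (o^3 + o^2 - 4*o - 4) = 0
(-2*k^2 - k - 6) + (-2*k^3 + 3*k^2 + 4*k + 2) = -2*k^3 + k^2 + 3*k - 4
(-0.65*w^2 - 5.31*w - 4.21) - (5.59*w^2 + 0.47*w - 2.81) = -6.24*w^2 - 5.78*w - 1.4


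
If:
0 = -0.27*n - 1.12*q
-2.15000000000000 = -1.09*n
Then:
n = 1.97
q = -0.48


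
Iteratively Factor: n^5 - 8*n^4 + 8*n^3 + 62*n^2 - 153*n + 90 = (n - 3)*(n^4 - 5*n^3 - 7*n^2 + 41*n - 30) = (n - 3)*(n - 2)*(n^3 - 3*n^2 - 13*n + 15) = (n - 5)*(n - 3)*(n - 2)*(n^2 + 2*n - 3) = (n - 5)*(n - 3)*(n - 2)*(n + 3)*(n - 1)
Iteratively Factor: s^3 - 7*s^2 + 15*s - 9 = (s - 3)*(s^2 - 4*s + 3) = (s - 3)^2*(s - 1)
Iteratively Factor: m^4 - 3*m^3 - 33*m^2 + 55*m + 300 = (m + 4)*(m^3 - 7*m^2 - 5*m + 75) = (m - 5)*(m + 4)*(m^2 - 2*m - 15) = (m - 5)^2*(m + 4)*(m + 3)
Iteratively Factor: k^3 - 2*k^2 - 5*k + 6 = (k - 1)*(k^2 - k - 6) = (k - 3)*(k - 1)*(k + 2)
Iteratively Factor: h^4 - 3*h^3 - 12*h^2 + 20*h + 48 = (h + 2)*(h^3 - 5*h^2 - 2*h + 24) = (h - 3)*(h + 2)*(h^2 - 2*h - 8) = (h - 4)*(h - 3)*(h + 2)*(h + 2)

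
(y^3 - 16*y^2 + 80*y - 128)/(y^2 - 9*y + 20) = (y^2 - 12*y + 32)/(y - 5)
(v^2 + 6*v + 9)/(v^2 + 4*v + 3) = (v + 3)/(v + 1)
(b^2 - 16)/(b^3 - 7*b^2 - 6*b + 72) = (b + 4)/(b^2 - 3*b - 18)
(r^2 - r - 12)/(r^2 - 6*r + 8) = (r + 3)/(r - 2)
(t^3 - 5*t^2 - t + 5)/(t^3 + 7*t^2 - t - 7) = (t - 5)/(t + 7)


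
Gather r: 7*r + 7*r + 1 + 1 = 14*r + 2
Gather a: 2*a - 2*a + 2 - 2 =0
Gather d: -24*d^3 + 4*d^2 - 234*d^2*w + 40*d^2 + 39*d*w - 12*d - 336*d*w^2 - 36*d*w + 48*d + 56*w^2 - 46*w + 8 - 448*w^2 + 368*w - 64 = -24*d^3 + d^2*(44 - 234*w) + d*(-336*w^2 + 3*w + 36) - 392*w^2 + 322*w - 56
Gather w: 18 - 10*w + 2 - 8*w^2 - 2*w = -8*w^2 - 12*w + 20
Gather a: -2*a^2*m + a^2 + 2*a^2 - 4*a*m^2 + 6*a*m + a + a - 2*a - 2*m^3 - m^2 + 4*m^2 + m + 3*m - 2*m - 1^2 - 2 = a^2*(3 - 2*m) + a*(-4*m^2 + 6*m) - 2*m^3 + 3*m^2 + 2*m - 3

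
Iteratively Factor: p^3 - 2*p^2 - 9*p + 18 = (p + 3)*(p^2 - 5*p + 6) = (p - 2)*(p + 3)*(p - 3)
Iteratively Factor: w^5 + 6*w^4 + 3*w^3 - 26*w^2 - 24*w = (w + 4)*(w^4 + 2*w^3 - 5*w^2 - 6*w) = (w - 2)*(w + 4)*(w^3 + 4*w^2 + 3*w) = w*(w - 2)*(w + 4)*(w^2 + 4*w + 3) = w*(w - 2)*(w + 1)*(w + 4)*(w + 3)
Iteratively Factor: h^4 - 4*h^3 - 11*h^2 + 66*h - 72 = (h + 4)*(h^3 - 8*h^2 + 21*h - 18) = (h - 3)*(h + 4)*(h^2 - 5*h + 6) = (h - 3)*(h - 2)*(h + 4)*(h - 3)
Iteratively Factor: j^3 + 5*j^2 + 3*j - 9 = (j + 3)*(j^2 + 2*j - 3) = (j - 1)*(j + 3)*(j + 3)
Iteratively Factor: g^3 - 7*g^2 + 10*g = (g)*(g^2 - 7*g + 10) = g*(g - 5)*(g - 2)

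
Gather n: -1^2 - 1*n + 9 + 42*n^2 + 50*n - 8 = 42*n^2 + 49*n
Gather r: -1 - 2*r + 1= -2*r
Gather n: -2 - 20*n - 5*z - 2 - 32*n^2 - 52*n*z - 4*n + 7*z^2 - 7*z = -32*n^2 + n*(-52*z - 24) + 7*z^2 - 12*z - 4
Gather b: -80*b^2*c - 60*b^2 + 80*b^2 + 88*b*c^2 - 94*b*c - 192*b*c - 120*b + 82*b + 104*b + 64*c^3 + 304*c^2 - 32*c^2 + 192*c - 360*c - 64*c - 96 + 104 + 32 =b^2*(20 - 80*c) + b*(88*c^2 - 286*c + 66) + 64*c^3 + 272*c^2 - 232*c + 40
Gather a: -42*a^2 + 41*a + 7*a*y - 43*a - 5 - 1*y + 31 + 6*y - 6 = -42*a^2 + a*(7*y - 2) + 5*y + 20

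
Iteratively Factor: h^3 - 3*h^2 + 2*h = (h - 1)*(h^2 - 2*h) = h*(h - 1)*(h - 2)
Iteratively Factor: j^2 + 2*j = (j)*(j + 2)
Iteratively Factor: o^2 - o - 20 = (o - 5)*(o + 4)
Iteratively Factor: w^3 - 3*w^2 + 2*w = (w - 2)*(w^2 - w) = (w - 2)*(w - 1)*(w)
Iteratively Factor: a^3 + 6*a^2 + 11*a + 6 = (a + 3)*(a^2 + 3*a + 2) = (a + 2)*(a + 3)*(a + 1)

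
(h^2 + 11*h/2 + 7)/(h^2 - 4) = (h + 7/2)/(h - 2)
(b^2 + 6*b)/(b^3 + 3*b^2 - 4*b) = (b + 6)/(b^2 + 3*b - 4)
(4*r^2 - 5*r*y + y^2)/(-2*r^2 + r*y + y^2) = (-4*r + y)/(2*r + y)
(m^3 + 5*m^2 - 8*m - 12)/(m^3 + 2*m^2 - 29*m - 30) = (m - 2)/(m - 5)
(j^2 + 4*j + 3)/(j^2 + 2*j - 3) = (j + 1)/(j - 1)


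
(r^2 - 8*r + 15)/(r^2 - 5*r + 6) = (r - 5)/(r - 2)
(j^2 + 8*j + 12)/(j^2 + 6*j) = (j + 2)/j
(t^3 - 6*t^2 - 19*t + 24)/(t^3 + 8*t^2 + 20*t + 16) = (t^3 - 6*t^2 - 19*t + 24)/(t^3 + 8*t^2 + 20*t + 16)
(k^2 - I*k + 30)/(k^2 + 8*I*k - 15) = (k - 6*I)/(k + 3*I)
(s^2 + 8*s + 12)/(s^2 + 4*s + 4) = (s + 6)/(s + 2)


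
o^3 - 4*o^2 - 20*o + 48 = (o - 6)*(o - 2)*(o + 4)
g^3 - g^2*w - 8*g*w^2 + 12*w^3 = (g - 2*w)^2*(g + 3*w)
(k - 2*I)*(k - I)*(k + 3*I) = k^3 + 7*k - 6*I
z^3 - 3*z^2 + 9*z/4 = z*(z - 3/2)^2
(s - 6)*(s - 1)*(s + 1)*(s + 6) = s^4 - 37*s^2 + 36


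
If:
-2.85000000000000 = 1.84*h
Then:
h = -1.55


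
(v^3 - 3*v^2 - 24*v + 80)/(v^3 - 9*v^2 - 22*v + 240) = (v^2 - 8*v + 16)/(v^2 - 14*v + 48)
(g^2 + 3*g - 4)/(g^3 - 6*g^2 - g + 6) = (g + 4)/(g^2 - 5*g - 6)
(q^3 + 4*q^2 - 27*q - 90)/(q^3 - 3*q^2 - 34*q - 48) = (q^2 + q - 30)/(q^2 - 6*q - 16)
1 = 1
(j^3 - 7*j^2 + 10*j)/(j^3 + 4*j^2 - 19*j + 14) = j*(j - 5)/(j^2 + 6*j - 7)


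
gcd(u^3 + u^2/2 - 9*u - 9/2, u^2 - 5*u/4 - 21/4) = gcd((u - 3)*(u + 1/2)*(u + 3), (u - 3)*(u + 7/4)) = u - 3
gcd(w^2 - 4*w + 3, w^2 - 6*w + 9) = w - 3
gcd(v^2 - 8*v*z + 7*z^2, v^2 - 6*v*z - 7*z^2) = -v + 7*z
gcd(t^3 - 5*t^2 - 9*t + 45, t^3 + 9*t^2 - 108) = t - 3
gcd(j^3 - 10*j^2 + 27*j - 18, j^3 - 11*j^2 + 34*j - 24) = j^2 - 7*j + 6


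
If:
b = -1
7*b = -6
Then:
No Solution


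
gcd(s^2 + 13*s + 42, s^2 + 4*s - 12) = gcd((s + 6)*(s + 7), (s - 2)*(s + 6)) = s + 6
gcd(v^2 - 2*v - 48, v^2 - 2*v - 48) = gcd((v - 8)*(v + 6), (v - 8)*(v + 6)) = v^2 - 2*v - 48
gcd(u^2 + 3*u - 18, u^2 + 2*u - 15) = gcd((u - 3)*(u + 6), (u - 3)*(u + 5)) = u - 3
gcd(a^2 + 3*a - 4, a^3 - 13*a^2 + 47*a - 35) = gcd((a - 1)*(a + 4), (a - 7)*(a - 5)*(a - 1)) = a - 1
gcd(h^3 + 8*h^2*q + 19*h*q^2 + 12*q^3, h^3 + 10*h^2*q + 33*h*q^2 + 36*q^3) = h^2 + 7*h*q + 12*q^2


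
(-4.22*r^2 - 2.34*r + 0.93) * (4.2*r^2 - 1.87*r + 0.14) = -17.724*r^4 - 1.9366*r^3 + 7.691*r^2 - 2.0667*r + 0.1302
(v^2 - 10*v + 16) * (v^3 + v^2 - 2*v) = v^5 - 9*v^4 + 4*v^3 + 36*v^2 - 32*v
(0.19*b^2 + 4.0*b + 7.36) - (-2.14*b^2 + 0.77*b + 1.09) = 2.33*b^2 + 3.23*b + 6.27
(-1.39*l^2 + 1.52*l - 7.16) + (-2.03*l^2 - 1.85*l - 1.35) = -3.42*l^2 - 0.33*l - 8.51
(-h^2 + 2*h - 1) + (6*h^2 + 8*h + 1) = 5*h^2 + 10*h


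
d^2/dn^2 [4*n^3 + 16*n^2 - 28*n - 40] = 24*n + 32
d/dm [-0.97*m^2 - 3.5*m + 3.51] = -1.94*m - 3.5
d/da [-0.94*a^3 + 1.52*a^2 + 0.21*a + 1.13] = -2.82*a^2 + 3.04*a + 0.21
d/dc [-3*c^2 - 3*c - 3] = -6*c - 3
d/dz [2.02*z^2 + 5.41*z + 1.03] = 4.04*z + 5.41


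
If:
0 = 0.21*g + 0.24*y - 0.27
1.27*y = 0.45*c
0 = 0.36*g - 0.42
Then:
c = 0.29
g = 1.17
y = 0.10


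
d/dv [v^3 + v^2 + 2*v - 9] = 3*v^2 + 2*v + 2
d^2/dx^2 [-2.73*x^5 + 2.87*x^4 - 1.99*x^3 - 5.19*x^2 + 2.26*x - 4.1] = -54.6*x^3 + 34.44*x^2 - 11.94*x - 10.38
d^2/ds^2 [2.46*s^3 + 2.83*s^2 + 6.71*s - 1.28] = 14.76*s + 5.66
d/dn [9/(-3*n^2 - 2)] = 54*n/(3*n^2 + 2)^2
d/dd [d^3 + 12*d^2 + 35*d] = 3*d^2 + 24*d + 35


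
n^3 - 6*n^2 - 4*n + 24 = (n - 6)*(n - 2)*(n + 2)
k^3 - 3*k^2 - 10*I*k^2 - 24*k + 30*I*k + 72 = (k - 3)*(k - 6*I)*(k - 4*I)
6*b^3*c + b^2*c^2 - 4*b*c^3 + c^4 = c*(-3*b + c)*(-2*b + c)*(b + c)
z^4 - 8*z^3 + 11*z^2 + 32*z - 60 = (z - 5)*(z - 3)*(z - 2)*(z + 2)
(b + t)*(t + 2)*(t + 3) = b*t^2 + 5*b*t + 6*b + t^3 + 5*t^2 + 6*t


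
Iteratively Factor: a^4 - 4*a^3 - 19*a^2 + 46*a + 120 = (a + 2)*(a^3 - 6*a^2 - 7*a + 60) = (a - 5)*(a + 2)*(a^2 - a - 12) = (a - 5)*(a + 2)*(a + 3)*(a - 4)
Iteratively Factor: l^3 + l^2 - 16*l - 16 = (l - 4)*(l^2 + 5*l + 4) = (l - 4)*(l + 1)*(l + 4)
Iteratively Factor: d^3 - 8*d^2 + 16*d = (d)*(d^2 - 8*d + 16) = d*(d - 4)*(d - 4)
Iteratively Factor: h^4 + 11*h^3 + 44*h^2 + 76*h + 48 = (h + 2)*(h^3 + 9*h^2 + 26*h + 24) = (h + 2)^2*(h^2 + 7*h + 12) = (h + 2)^2*(h + 3)*(h + 4)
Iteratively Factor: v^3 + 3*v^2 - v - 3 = (v + 1)*(v^2 + 2*v - 3) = (v - 1)*(v + 1)*(v + 3)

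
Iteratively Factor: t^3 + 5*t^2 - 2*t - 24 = (t - 2)*(t^2 + 7*t + 12) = (t - 2)*(t + 3)*(t + 4)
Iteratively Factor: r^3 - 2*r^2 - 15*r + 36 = (r - 3)*(r^2 + r - 12) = (r - 3)^2*(r + 4)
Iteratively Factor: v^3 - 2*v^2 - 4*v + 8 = (v - 2)*(v^2 - 4) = (v - 2)^2*(v + 2)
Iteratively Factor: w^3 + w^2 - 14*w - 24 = (w - 4)*(w^2 + 5*w + 6) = (w - 4)*(w + 3)*(w + 2)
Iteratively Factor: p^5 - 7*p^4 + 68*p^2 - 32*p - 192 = (p - 4)*(p^4 - 3*p^3 - 12*p^2 + 20*p + 48) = (p - 4)*(p + 2)*(p^3 - 5*p^2 - 2*p + 24) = (p - 4)*(p + 2)^2*(p^2 - 7*p + 12) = (p - 4)*(p - 3)*(p + 2)^2*(p - 4)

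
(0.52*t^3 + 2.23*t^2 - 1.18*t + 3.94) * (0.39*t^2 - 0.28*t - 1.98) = 0.2028*t^5 + 0.7241*t^4 - 2.1142*t^3 - 2.5484*t^2 + 1.2332*t - 7.8012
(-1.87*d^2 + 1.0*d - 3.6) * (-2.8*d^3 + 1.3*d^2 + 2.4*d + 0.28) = 5.236*d^5 - 5.231*d^4 + 6.892*d^3 - 2.8036*d^2 - 8.36*d - 1.008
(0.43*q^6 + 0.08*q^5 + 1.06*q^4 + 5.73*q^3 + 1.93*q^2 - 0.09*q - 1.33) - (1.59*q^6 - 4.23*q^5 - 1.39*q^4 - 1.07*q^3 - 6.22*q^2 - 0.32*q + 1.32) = -1.16*q^6 + 4.31*q^5 + 2.45*q^4 + 6.8*q^3 + 8.15*q^2 + 0.23*q - 2.65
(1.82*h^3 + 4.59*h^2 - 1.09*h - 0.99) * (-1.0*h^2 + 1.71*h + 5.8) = -1.82*h^5 - 1.4778*h^4 + 19.4949*h^3 + 25.7481*h^2 - 8.0149*h - 5.742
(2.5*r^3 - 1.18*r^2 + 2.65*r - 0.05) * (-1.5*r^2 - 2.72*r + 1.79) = -3.75*r^5 - 5.03*r^4 + 3.7096*r^3 - 9.2452*r^2 + 4.8795*r - 0.0895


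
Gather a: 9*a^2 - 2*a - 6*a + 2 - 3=9*a^2 - 8*a - 1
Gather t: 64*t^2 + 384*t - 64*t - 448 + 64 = 64*t^2 + 320*t - 384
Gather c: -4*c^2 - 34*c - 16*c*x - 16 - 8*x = -4*c^2 + c*(-16*x - 34) - 8*x - 16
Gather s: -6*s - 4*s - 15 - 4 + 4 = -10*s - 15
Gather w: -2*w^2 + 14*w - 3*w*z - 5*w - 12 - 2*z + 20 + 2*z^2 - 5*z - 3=-2*w^2 + w*(9 - 3*z) + 2*z^2 - 7*z + 5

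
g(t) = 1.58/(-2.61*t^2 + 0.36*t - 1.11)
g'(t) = 1.58*(5.22*t - 0.36)/(-2.61*t^2 + 0.36*t - 1.11)^2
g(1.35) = -0.29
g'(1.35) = 0.36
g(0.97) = -0.49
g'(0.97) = 0.72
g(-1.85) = -0.15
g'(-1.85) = -0.14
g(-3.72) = -0.04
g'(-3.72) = -0.02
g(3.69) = -0.04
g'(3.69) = 0.02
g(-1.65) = -0.18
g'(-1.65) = -0.18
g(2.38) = -0.11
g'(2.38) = 0.08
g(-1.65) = -0.18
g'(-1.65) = -0.18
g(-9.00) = -0.01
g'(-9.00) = -0.00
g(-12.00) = -0.00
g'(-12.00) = -0.00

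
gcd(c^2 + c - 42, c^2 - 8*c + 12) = c - 6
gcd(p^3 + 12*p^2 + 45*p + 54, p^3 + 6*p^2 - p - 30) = p + 3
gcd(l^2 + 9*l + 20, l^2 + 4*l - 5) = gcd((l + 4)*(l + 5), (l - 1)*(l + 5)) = l + 5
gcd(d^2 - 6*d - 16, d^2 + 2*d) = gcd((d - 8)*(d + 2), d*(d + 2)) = d + 2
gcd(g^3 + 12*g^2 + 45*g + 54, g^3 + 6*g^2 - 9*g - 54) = g^2 + 9*g + 18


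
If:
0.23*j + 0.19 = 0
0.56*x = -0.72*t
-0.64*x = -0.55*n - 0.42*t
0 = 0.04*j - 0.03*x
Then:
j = -0.83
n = -1.94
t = 0.86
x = -1.10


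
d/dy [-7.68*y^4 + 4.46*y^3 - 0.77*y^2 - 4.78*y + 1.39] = -30.72*y^3 + 13.38*y^2 - 1.54*y - 4.78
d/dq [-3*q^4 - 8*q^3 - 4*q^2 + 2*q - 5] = -12*q^3 - 24*q^2 - 8*q + 2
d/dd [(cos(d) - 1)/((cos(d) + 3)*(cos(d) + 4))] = (cos(d)^2 - 2*cos(d) - 19)*sin(d)/((cos(d) + 3)^2*(cos(d) + 4)^2)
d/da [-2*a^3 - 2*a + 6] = -6*a^2 - 2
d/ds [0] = 0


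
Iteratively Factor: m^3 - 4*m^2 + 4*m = (m)*(m^2 - 4*m + 4) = m*(m - 2)*(m - 2)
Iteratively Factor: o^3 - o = (o)*(o^2 - 1) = o*(o + 1)*(o - 1)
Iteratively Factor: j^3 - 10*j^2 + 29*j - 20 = (j - 5)*(j^2 - 5*j + 4) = (j - 5)*(j - 1)*(j - 4)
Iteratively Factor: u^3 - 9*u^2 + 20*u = (u - 4)*(u^2 - 5*u) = (u - 5)*(u - 4)*(u)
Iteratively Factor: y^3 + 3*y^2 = (y + 3)*(y^2) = y*(y + 3)*(y)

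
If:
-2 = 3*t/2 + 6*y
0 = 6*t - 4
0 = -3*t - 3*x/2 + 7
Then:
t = 2/3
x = 10/3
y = -1/2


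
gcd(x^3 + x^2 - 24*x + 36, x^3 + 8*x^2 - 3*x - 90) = x^2 + 3*x - 18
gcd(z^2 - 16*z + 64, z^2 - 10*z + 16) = z - 8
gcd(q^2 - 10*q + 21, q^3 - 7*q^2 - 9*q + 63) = q^2 - 10*q + 21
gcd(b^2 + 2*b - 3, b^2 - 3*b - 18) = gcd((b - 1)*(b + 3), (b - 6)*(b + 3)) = b + 3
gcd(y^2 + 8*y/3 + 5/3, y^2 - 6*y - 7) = y + 1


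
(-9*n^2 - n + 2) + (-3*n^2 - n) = -12*n^2 - 2*n + 2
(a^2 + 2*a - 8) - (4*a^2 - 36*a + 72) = -3*a^2 + 38*a - 80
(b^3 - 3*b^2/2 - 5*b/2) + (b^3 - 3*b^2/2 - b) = 2*b^3 - 3*b^2 - 7*b/2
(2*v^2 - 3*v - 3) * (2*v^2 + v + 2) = 4*v^4 - 4*v^3 - 5*v^2 - 9*v - 6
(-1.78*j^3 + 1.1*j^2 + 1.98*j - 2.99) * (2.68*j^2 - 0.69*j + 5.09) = -4.7704*j^5 + 4.1762*j^4 - 4.5128*j^3 - 3.7804*j^2 + 12.1413*j - 15.2191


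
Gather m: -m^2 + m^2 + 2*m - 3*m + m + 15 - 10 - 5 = 0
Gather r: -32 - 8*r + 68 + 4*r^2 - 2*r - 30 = 4*r^2 - 10*r + 6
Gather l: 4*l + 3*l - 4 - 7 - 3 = 7*l - 14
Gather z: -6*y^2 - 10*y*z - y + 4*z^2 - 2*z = -6*y^2 - y + 4*z^2 + z*(-10*y - 2)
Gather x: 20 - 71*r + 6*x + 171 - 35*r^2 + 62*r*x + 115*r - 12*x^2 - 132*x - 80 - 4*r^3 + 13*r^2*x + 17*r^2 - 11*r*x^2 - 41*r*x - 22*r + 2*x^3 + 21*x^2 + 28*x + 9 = -4*r^3 - 18*r^2 + 22*r + 2*x^3 + x^2*(9 - 11*r) + x*(13*r^2 + 21*r - 98) + 120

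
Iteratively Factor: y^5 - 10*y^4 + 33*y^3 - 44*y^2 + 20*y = (y - 5)*(y^4 - 5*y^3 + 8*y^2 - 4*y) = (y - 5)*(y - 1)*(y^3 - 4*y^2 + 4*y) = (y - 5)*(y - 2)*(y - 1)*(y^2 - 2*y) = y*(y - 5)*(y - 2)*(y - 1)*(y - 2)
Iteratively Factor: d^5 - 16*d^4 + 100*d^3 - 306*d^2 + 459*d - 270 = (d - 2)*(d^4 - 14*d^3 + 72*d^2 - 162*d + 135) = (d - 3)*(d - 2)*(d^3 - 11*d^2 + 39*d - 45) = (d - 3)^2*(d - 2)*(d^2 - 8*d + 15) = (d - 5)*(d - 3)^2*(d - 2)*(d - 3)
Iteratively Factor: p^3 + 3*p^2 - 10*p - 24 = (p + 4)*(p^2 - p - 6) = (p + 2)*(p + 4)*(p - 3)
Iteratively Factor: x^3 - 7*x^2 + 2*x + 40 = (x + 2)*(x^2 - 9*x + 20) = (x - 5)*(x + 2)*(x - 4)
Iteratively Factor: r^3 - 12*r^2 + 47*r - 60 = (r - 5)*(r^2 - 7*r + 12) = (r - 5)*(r - 3)*(r - 4)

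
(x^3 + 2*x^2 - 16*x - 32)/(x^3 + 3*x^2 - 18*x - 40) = (x + 4)/(x + 5)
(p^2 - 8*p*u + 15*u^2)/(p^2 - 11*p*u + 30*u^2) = (p - 3*u)/(p - 6*u)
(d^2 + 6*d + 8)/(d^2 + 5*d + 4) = (d + 2)/(d + 1)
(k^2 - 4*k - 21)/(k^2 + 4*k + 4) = (k^2 - 4*k - 21)/(k^2 + 4*k + 4)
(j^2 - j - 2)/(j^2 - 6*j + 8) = (j + 1)/(j - 4)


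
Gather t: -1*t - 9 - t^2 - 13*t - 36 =-t^2 - 14*t - 45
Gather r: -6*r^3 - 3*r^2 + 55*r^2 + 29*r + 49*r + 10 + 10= -6*r^3 + 52*r^2 + 78*r + 20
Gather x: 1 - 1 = 0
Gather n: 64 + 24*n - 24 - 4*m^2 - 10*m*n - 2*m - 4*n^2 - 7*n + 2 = -4*m^2 - 2*m - 4*n^2 + n*(17 - 10*m) + 42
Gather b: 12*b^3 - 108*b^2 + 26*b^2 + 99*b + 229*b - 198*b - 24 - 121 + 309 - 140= 12*b^3 - 82*b^2 + 130*b + 24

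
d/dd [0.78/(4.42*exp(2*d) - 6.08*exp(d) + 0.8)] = (4.7424 - 6.8952*exp(d))*exp(d)/(4.42*exp(2*d) - 6.08*exp(d) + 0.8)^2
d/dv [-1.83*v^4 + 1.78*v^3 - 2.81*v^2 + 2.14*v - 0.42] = -7.32*v^3 + 5.34*v^2 - 5.62*v + 2.14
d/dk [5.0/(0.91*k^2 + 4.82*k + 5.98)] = (-9.1*k - 24.1)/(0.91*k^2 + 4.82*k + 5.98)^2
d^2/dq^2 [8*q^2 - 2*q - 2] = 16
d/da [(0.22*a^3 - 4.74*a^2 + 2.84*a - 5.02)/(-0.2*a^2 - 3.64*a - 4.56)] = (-0.044*a^4 - 1.6016*a^3 + 14.812*a^2 + 41.2208*a - 31.2232)/(0.04*a^4 + 1.456*a^3 + 15.0736*a^2 + 33.1968*a + 20.7936)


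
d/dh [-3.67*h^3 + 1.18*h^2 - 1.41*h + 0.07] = -11.01*h^2 + 2.36*h - 1.41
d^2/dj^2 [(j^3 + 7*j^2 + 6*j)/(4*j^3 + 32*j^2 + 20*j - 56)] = (-j^6 + 3*j^5 + 123*j^4 + 897*j^3 + 2646*j^2 + 2604*j + 1792)/(2*(j^9 + 24*j^8 + 207*j^7 + 710*j^6 + 363*j^5 - 2508*j^4 - 2647*j^3 + 3654*j^2 + 2940*j - 2744))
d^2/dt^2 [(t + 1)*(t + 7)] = 2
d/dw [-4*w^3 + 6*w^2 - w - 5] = -12*w^2 + 12*w - 1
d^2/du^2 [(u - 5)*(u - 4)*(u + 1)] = 6*u - 16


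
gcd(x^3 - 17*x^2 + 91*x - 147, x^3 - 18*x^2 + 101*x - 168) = x^2 - 10*x + 21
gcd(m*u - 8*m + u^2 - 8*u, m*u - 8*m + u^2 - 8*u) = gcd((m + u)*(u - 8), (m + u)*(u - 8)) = m*u - 8*m + u^2 - 8*u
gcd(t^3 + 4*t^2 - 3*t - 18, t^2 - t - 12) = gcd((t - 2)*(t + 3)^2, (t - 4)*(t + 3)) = t + 3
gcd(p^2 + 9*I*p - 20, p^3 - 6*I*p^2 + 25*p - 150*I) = p + 5*I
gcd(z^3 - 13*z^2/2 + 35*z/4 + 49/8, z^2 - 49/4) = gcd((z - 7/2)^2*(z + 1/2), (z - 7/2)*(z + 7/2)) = z - 7/2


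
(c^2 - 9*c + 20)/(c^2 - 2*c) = (c^2 - 9*c + 20)/(c*(c - 2))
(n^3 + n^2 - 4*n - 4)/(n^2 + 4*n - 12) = (n^2 + 3*n + 2)/(n + 6)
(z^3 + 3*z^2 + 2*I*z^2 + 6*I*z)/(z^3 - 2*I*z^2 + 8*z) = (z + 3)/(z - 4*I)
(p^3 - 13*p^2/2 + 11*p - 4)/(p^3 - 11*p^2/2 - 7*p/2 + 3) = (p^2 - 6*p + 8)/(p^2 - 5*p - 6)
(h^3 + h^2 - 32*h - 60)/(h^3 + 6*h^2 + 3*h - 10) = (h - 6)/(h - 1)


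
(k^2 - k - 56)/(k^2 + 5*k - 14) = (k - 8)/(k - 2)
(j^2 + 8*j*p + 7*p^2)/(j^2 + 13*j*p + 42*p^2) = (j + p)/(j + 6*p)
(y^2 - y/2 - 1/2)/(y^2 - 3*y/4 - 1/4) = 2*(2*y + 1)/(4*y + 1)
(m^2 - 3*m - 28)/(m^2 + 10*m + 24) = (m - 7)/(m + 6)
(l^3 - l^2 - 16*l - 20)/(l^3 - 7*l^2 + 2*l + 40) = (l + 2)/(l - 4)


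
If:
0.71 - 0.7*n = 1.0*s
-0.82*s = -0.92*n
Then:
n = 0.39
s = 0.44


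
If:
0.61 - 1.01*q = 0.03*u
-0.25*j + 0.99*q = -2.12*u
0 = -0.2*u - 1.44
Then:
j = -57.82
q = 0.82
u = -7.20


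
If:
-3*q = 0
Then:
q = 0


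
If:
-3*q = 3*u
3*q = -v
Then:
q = -v/3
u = v/3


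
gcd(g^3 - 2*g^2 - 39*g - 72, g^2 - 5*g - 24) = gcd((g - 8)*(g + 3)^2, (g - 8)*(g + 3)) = g^2 - 5*g - 24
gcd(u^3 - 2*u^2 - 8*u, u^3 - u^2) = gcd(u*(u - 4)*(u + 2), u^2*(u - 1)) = u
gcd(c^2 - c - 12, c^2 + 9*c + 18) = c + 3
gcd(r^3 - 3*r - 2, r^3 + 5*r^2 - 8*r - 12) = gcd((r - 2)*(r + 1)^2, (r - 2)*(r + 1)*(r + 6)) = r^2 - r - 2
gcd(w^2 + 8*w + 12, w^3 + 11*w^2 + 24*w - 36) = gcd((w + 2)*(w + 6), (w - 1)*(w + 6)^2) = w + 6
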